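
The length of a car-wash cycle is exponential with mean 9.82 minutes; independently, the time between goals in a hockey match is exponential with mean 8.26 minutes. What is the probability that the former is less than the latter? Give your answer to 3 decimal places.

0.457

λ_1 = 1/9.82 = 0.101833, λ_2 = 1/8.26 = 0.121065.
For independent exponentials, P(the former < the latter) = λ_1/(λ_1+λ_2) = 0.101833/0.222898 ≈ 0.457.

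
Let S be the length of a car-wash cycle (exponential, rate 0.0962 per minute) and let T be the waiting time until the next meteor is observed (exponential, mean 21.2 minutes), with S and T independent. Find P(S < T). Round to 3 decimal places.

λ_1 = 0.0962, λ_2 = 1/21.2 = 0.0471698.
For independent exponentials, P(S < T) = λ_1/(λ_1+λ_2) = 0.0962/0.14337 ≈ 0.671.

0.671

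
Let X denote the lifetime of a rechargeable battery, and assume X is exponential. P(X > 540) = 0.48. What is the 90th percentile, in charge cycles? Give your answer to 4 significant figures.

e^(−λ·540) = 0.48 ⇒ λ = −ln(0.48)/540 = 0.0013592.
90th percentile: 1 − e^(−λt) = 0.9, t = −ln(0.1)/λ = 1694.07 charge cycles.

1694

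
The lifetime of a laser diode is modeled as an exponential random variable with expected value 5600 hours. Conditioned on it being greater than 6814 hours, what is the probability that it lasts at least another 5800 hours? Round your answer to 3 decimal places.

0.355

The rate is λ = 1/5600 = 0.000178571 per hour.
By the memoryless property, P(X > 6814+5800 | X > 6814) = P(X > 5800).
P(X > 5800) = e^(−1.0357) ≈ 0.355.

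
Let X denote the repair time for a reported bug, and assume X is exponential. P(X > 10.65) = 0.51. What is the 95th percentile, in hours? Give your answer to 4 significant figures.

e^(−λ·10.65) = 0.51 ⇒ λ = −ln(0.51)/10.65 = 0.0632248.
95th percentile: 1 − e^(−λt) = 0.95, t = −ln(0.05)/λ = 47.3822 hours.

47.38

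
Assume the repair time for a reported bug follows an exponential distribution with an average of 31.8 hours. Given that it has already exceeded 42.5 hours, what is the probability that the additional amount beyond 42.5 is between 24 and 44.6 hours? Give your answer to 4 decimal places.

The rate is λ = 1/31.8 = 0.0314465 per hour.
Memoryless: the residual past 42.5 is again Exp(λ).
P(24 < residual < 44.6) = e^(−λ·24) − e^(−λ·44.6) = 0.47014 − 0.24598 ≈ 0.2242.

0.2242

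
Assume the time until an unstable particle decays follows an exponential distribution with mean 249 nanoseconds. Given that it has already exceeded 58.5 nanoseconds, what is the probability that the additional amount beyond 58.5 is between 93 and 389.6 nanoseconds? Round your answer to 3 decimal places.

The rate is λ = 1/249 = 0.00401606 per nanosecond.
Memoryless: the residual past 58.5 is again Exp(λ).
P(93 < residual < 389.6) = e^(−λ·93) − e^(−λ·389.6) = 0.68833 − 0.20916 ≈ 0.479.

0.479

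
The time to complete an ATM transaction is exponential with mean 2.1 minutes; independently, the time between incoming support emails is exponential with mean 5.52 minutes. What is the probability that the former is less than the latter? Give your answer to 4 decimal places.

0.7244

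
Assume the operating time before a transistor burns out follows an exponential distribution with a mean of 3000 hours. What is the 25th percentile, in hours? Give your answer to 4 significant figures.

The rate is λ = 1/3000 = 0.000333333 per hour.
Set 1 − e^(−λt) = 0.25, so t = −ln(0.75)/λ = 0.28768/0.000333333 ≈ 863.046 hours.

863.0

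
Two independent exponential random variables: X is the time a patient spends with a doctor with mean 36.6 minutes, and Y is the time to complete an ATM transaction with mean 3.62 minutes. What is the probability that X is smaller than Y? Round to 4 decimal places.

0.0900

λ_1 = 1/36.6 = 0.0273224, λ_2 = 1/3.62 = 0.276243.
For independent exponentials, P(X < Y) = λ_1/(λ_1+λ_2) = 0.0273224/0.303565 ≈ 0.0900.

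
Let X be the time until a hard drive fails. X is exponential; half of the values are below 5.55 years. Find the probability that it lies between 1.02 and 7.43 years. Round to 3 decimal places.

0.485

For an exponential, median = ln(2)/λ, so λ = ln 2 / 5.55 = 0.124891 per year.
P(1.02 < X < 7.43) = e^(−λ·1.02) − e^(−λ·7.43) = 0.88039 − 0.39537 ≈ 0.485.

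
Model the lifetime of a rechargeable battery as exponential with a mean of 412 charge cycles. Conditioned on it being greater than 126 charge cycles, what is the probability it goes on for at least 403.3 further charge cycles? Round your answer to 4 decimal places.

The rate is λ = 1/412 = 0.00242718 per charge cycle.
P(X > s+t | X > s) = e^(−λ(s+t))/e^(−λs) = e^(−λt), independent of s = 126.
P(X > 403.3) = e^(−0.97888) ≈ 0.3757.

0.3757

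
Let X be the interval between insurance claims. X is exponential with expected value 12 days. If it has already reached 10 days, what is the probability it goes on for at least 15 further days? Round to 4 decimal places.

The rate is λ = 1/12 = 0.0833333 per day.
P(X > s+t | X > s) = e^(−λ(s+t))/e^(−λs) = e^(−λt), independent of s = 10.
P(X > 15) = e^(−1.25) ≈ 0.2865.

0.2865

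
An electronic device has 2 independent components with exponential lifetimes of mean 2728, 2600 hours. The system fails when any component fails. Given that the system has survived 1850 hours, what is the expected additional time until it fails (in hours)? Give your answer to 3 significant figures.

1330

First-failure rate Σλ = 1/2728 + 1/2600 = 0.000751184.
By memorylessness the expected residual is 1/Σλ = 1331.23 hours, regardless of the 1850 already elapsed.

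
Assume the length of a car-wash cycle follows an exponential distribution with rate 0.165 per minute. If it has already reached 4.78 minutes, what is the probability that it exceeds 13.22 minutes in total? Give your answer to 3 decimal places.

0.248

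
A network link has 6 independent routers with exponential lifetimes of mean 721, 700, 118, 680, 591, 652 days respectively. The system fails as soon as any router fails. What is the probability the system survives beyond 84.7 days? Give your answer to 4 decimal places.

0.2582

The first failure time is exponential with rate Σλ_i = 1/721 + 1/700 + 1/118 + 1/680 + 1/591 + 1/652 = 0.0159865 per day.
P(min > 84.7) = e^(−0.0159865·84.7) = e^(−1.3541) ≈ 0.2582.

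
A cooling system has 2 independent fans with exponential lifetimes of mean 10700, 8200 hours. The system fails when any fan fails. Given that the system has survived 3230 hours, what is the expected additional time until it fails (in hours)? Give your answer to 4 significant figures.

First-failure rate Σλ = 1/10700 + 1/8200 = 0.000215409.
By memorylessness the expected residual is 1/Σλ = 4642.33 hours, regardless of the 3230 already elapsed.

4642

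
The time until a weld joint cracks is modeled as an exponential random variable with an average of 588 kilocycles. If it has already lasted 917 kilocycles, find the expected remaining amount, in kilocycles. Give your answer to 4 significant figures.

588.0

The rate is λ = 1/588 = 0.00170068 per kilocycle.
By memorylessness, the remaining amount past any threshold is again Exp(λ) with mean 1/λ = 588 kilocycles.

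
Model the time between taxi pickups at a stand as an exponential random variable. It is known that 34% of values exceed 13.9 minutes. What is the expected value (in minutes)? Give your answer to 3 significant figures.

e^(−λ·13.9) = 0.34 ⇒ λ = −ln(0.34)/13.9 = 0.0776122.
Mean = 1/λ = 12.8846 minutes.

12.9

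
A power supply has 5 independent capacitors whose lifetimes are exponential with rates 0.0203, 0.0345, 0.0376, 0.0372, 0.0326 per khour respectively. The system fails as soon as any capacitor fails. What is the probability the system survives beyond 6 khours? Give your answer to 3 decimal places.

0.378

The time to first failure is exponential with rate Σλ = 0.0203 + 0.0345 + 0.0376 + 0.0372 + 0.0326 = 0.1622.
P(min > 6) = e^(−0.1622·6) = e^(−0.9732) ≈ 0.378.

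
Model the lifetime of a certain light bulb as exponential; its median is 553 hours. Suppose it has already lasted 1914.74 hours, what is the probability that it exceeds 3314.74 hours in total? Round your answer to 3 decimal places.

For an exponential, median = ln(2)/λ, so λ = ln 2 / 553 = 0.00125343 per hour.
P(X > s+t | X > s) = e^(−λ(s+t))/e^(−λs) = e^(−λt), independent of s = 1914.74.
P(X > 1400) = e^(−1.7548) ≈ 0.173.

0.173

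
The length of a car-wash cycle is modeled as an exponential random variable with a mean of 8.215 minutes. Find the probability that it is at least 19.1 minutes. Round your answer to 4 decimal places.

The rate is λ = 1/8.215 = 0.121729 per minute.
P(X > 19.1) = e^(−λ·19.1) = e^(−2.325) ≈ 0.0978.

0.0978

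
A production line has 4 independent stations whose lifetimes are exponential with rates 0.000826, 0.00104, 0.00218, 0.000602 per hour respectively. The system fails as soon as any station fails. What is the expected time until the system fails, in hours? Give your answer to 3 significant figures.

215

The time to first failure is exponential with rate Σλ = 0.000826 + 0.00104 + 0.00218 + 0.000602 = 0.004648.
E[min] = 1/Σλ = 1/0.004648 = 215.146 hours.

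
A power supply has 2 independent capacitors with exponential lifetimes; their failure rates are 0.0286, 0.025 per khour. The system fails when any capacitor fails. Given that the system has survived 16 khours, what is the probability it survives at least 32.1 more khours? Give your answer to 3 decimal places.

0.179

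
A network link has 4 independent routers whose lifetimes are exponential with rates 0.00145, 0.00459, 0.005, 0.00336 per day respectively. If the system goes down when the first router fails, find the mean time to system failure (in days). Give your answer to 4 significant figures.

69.44

The time to first failure is exponential with rate Σλ = 0.00145 + 0.00459 + 0.005 + 0.00336 = 0.0144.
E[min] = 1/Σλ = 1/0.0144 = 69.4444 days.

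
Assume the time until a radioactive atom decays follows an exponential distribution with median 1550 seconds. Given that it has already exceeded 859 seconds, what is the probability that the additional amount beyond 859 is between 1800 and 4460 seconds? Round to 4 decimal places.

0.3110

For an exponential, median = ln(2)/λ, so λ = ln 2 / 1550 = 0.000447192 per second.
Memoryless: the residual past 859 is again Exp(λ).
P(1800 < residual < 4460) = e^(−λ·1800) − e^(−λ·4460) = 0.44711 − 0.13609 ≈ 0.3110.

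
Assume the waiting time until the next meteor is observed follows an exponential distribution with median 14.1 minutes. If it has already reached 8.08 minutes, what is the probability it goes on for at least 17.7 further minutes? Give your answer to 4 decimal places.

For an exponential, median = ln(2)/λ, so λ = ln 2 / 14.1 = 0.0491594 per minute.
The exponential is memoryless, so the remaining time is again Exp(λ): the condition X > 8.08 is irrelevant.
P(X > 17.7) = e^(−0.87012) ≈ 0.4189.

0.4189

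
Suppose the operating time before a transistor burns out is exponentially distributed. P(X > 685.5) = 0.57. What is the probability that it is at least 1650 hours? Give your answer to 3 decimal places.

0.258

e^(−λ·685.5) = 0.57 ⇒ λ = −ln(0.57)/685.5 = 0.000820013.
P(X > 1650) = e^(−0.000820013·1650) = e^(−1.353) ≈ 0.258.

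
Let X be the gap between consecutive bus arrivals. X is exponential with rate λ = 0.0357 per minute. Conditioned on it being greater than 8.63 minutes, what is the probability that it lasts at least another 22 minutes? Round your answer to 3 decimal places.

The exponential is memoryless, so the remaining time is again Exp(λ): the condition X > 8.63 is irrelevant.
P(X > 22) = e^(−0.7854) ≈ 0.456.

0.456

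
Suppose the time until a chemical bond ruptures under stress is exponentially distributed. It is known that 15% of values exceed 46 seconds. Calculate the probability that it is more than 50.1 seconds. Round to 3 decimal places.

e^(−λ·46) = 0.15 ⇒ λ = −ln(0.15)/46 = 0.0412417.
P(X > 50.1) = e^(−0.0412417·50.1) = e^(−2.0662) ≈ 0.127.

0.127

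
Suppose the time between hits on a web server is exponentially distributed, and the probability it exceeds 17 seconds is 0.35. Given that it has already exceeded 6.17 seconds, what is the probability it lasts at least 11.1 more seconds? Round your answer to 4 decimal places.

0.5039

From e^(−λ·17) = 0.35, λ = −ln(0.35)/17 = 0.0617542.
Memoryless: P(X > 6.17+11.1 | X > 6.17) = P(X > 11.1) = e^(−0.0617542·11.1) ≈ 0.5039.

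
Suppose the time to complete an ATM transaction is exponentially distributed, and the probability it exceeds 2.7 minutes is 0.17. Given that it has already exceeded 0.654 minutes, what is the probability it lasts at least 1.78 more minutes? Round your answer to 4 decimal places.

0.3109

From e^(−λ·2.7) = 0.17, λ = −ln(0.17)/2.7 = 0.65628.
Memoryless: P(X > 0.654+1.78 | X > 0.654) = P(X > 1.78) = e^(−0.65628·1.78) ≈ 0.3109.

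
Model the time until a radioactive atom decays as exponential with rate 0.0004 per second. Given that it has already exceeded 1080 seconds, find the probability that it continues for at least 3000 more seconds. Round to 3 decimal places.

0.301

By the memoryless property, P(X > 1080+3000 | X > 1080) = P(X > 3000).
P(X > 3000) = e^(−1.2) ≈ 0.301.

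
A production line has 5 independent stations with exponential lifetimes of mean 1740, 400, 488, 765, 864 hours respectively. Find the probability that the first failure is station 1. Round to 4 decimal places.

0.0757

Rates: λ_i = 1/mean_i → 0.000574713, 0.0025, 0.00204918, 0.00130719, 0.00115741; Σλ = 0.00758849.
P(station 1 first) = λ_1/Σλ = 0.000574713/0.00758849 ≈ 0.0757.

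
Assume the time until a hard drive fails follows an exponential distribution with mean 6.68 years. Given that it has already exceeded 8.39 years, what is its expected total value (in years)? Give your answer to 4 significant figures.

15.07

The rate is λ = 1/6.68 = 0.149701 per year.
By memorylessness, E[X | X > 8.39] = 8.39 + 1/λ = 8.39 + 6.68 = 15.07 years.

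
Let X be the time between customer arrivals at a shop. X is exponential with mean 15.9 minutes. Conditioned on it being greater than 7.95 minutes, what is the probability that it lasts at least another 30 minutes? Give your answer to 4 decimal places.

0.1516

The rate is λ = 1/15.9 = 0.0628931 per minute.
The exponential is memoryless, so the remaining time is again Exp(λ): the condition X > 7.95 is irrelevant.
P(X > 30) = e^(−1.8868) ≈ 0.1516.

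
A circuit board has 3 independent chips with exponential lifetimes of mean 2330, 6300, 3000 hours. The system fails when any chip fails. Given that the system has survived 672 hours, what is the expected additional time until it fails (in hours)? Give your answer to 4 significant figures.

1085

First-failure rate Σλ = 1/2330 + 1/6300 + 1/3000 = 0.000921248.
By memorylessness the expected residual is 1/Σλ = 1085.48 hours, regardless of the 672 already elapsed.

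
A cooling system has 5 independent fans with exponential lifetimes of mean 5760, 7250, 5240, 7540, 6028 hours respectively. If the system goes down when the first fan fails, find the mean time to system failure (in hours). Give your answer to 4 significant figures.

1249

The first failure time is exponential with rate Σλ_i = 1/5760 + 1/7250 + 1/5240 + 1/7540 + 1/6028 = 0.0008009 per hour.
E[min] = 1/Σλ = 1/0.0008009 = 1248.59 hours.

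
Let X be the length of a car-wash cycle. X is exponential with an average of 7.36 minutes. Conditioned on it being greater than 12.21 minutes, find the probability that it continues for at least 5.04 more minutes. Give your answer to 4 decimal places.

0.5042

The rate is λ = 1/7.36 = 0.13587 per minute.
P(X > s+t | X > s) = e^(−λ(s+t))/e^(−λs) = e^(−λt), independent of s = 12.21.
P(X > 5.04) = e^(−0.68478) ≈ 0.5042.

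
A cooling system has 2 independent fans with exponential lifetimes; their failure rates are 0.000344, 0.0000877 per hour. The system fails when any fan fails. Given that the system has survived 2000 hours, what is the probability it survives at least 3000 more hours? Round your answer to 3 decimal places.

Time to first failure ~ Exp(Σλ) with Σλ = 0.0004317.
By memorylessness, P(T > 2000+3000 | T > 2000) = P(T > 3000) = e^(−0.0004317·3000) ≈ 0.274.

0.274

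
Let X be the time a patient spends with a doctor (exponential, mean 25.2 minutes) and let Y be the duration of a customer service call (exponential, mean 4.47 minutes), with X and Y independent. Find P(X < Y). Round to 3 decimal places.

0.151

λ_1 = 1/25.2 = 0.0396825, λ_2 = 1/4.47 = 0.223714.
For independent exponentials, P(X < Y) = λ_1/(λ_1+λ_2) = 0.0396825/0.263396 ≈ 0.151.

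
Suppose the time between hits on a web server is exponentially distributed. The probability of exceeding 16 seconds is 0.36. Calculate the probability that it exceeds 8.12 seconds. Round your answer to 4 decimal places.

e^(−λ·16) = 0.36 ⇒ λ = −ln(0.36)/16 = 0.0638532.
P(X > 8.12) = e^(−0.0638532·8.12) = e^(−0.51849) ≈ 0.5954.

0.5954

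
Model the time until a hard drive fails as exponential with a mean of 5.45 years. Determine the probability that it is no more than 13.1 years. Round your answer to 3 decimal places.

0.910

The rate is λ = 1/5.45 = 0.183486 per year.
P(X ≤ 13.1) = 1 − e^(−λ·13.1) = 1 − e^(−2.4037) ≈ 0.910.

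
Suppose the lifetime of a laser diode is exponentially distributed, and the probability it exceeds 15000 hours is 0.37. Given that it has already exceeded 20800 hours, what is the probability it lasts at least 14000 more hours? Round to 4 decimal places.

0.3954

From e^(−λ·15000) = 0.37, λ = −ln(0.37)/15000 = 0.0000662835.
Memoryless: P(X > 20800+14000 | X > 20800) = P(X > 14000) = e^(−0.0000662835·14000) ≈ 0.3954.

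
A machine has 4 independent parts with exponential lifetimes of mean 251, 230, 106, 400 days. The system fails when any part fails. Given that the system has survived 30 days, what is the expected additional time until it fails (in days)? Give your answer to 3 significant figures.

First-failure rate Σλ = 1/251 + 1/230 + 1/106 + 1/400 = 0.0202659.
By memorylessness the expected residual is 1/Σλ = 49.3441 days, regardless of the 30 already elapsed.

49.3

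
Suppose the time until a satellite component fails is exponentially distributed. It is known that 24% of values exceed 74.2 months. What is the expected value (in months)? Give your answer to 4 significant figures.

51.99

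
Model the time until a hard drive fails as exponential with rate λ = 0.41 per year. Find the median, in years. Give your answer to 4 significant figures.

Set 1 − e^(−λt) = 0.5, so t = −ln(0.5)/λ = 0.69315/0.41 ≈ 1.6906 years.

1.691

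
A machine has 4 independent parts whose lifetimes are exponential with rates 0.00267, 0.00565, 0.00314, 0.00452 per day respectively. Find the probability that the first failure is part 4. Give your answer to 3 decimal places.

The time to first failure is exponential with rate Σλ = 0.00267 + 0.00565 + 0.00314 + 0.00452 = 0.01598.
P(part 4 first) = λ_4/Σλ = 0.00452/0.01598 ≈ 0.283.

0.283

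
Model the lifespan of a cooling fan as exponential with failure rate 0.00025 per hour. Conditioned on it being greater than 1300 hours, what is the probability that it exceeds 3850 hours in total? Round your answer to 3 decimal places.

0.529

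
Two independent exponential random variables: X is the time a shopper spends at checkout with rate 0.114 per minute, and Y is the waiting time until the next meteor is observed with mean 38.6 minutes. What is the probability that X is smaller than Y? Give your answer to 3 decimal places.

0.815

λ_1 = 0.114, λ_2 = 1/38.6 = 0.0259067.
For independent exponentials, P(X < Y) = λ_1/(λ_1+λ_2) = 0.114/0.139907 ≈ 0.815.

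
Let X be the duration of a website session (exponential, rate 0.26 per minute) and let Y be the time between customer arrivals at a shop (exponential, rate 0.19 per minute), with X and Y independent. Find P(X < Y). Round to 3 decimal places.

0.578

λ_1 = 0.26, λ_2 = 0.19.
For independent exponentials, P(X < Y) = λ_1/(λ_1+λ_2) = 0.26/0.45 ≈ 0.578.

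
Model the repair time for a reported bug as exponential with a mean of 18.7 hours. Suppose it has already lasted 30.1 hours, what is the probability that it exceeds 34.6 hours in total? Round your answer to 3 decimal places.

0.786

The rate is λ = 1/18.7 = 0.0534759 per hour.
By the memoryless property, P(X > 30.1+4.5 | X > 30.1) = P(X > 4.5).
P(X > 4.5) = e^(−0.24064) ≈ 0.786.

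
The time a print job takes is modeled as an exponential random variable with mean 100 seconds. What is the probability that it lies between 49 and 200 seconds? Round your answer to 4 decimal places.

0.4773

The rate is λ = 1/100 = 0.01 per second.
P(49 < X < 200) = e^(−λ·49) − e^(−λ·200) = 0.61263 − 0.13534 ≈ 0.4773.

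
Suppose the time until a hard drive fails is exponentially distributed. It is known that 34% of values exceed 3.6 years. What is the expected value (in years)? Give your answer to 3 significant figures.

e^(−λ·3.6) = 0.34 ⇒ λ = −ln(0.34)/3.6 = 0.299669.
Mean = 1/λ = 3.33701 years.

3.34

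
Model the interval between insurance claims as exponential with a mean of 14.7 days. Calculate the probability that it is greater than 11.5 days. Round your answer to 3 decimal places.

The rate is λ = 1/14.7 = 0.0680272 per day.
P(X > 11.5) = e^(−λ·11.5) = e^(−0.78231) ≈ 0.457.

0.457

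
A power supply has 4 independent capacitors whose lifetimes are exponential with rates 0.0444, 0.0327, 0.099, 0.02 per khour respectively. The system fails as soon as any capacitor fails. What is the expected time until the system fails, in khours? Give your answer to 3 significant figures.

5.10

The time to first failure is exponential with rate Σλ = 0.0444 + 0.0327 + 0.099 + 0.02 = 0.1961.
E[min] = 1/Σλ = 1/0.1961 = 5.09944 khours.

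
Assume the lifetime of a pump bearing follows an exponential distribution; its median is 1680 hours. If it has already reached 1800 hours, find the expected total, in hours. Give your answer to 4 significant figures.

For an exponential, median = ln(2)/λ, so λ = ln 2 / 1680 = 0.000412588 per hour.
By memorylessness, E[X | X > 1800] = 1800 + 1/λ = 1800 + 2423.73 = 4223.73 hours.

4224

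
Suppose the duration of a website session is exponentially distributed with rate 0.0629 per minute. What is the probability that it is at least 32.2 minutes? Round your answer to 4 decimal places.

P(X > 32.2) = e^(−λ·32.2) = e^(−2.0254) ≈ 0.1319.

0.1319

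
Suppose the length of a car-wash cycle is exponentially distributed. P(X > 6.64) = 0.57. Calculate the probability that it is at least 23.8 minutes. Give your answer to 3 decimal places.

0.133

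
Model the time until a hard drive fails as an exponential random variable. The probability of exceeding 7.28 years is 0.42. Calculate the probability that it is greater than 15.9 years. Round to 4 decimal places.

e^(−λ·7.28) = 0.42 ⇒ λ = −ln(0.42)/7.28 = 0.119162.
P(X > 15.9) = e^(−0.119162·15.9) = e^(−1.8947) ≈ 0.1504.

0.1504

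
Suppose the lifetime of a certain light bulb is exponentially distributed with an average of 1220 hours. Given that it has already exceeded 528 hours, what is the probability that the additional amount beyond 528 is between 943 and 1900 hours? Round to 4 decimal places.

The rate is λ = 1/1220 = 0.000819672 per hour.
Memoryless: the residual past 528 is again Exp(λ).
P(943 < residual < 1900) = e^(−λ·943) − e^(−λ·1900) = 0.46165 − 0.21069 ≈ 0.2510.

0.2510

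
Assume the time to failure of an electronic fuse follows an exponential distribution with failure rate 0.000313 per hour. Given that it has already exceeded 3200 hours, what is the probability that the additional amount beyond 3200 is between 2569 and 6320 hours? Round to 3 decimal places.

0.309

Memoryless: the residual past 3200 is again Exp(λ).
P(2569 < residual < 6320) = e^(−λ·2569) − e^(−λ·6320) = 0.44749 − 0.13832 ≈ 0.309.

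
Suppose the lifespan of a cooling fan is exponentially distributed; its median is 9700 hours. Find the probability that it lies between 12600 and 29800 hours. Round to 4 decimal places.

0.2875

For an exponential, median = ln(2)/λ, so λ = ln 2 / 9700 = 0.0000714585 per hour.
P(12600 < X < 29800) = e^(−λ·12600) − e^(−λ·29800) = 0.40642 − 0.11890 ≈ 0.2875.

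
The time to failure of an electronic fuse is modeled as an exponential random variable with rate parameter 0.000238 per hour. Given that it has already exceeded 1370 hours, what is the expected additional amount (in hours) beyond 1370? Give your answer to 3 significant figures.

By memorylessness, the remaining amount past any threshold is again Exp(λ) with mean 1/λ = 4201.68 hours.

4200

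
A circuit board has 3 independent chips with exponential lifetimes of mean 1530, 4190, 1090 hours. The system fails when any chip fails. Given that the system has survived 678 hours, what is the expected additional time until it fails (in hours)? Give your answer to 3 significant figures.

First-failure rate Σλ = 1/1530 + 1/4190 + 1/1090 = 0.00180969.
By memorylessness the expected residual is 1/Σλ = 552.581 hours, regardless of the 678 already elapsed.

553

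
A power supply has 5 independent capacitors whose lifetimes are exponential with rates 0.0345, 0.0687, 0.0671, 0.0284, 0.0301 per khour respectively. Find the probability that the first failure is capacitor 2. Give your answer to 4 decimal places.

0.3003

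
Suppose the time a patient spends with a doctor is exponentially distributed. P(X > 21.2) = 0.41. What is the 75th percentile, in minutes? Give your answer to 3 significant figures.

33.0

e^(−λ·21.2) = 0.41 ⇒ λ = −ln(0.41)/21.2 = 0.0420565.
75th percentile: 1 − e^(−λt) = 0.75, t = −ln(0.25)/λ = 32.9627 minutes.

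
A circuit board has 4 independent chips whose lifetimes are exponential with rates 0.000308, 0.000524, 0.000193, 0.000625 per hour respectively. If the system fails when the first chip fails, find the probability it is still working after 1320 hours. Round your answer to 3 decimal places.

The time to first failure is exponential with rate Σλ = 0.000308 + 0.000524 + 0.000193 + 0.000625 = 0.00165.
P(min > 1320) = e^(−0.00165·1320) = e^(−2.178) ≈ 0.113.

0.113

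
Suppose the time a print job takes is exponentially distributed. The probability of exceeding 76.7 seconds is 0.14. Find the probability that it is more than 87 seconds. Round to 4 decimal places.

e^(−λ·76.7) = 0.14 ⇒ λ = −ln(0.14)/76.7 = 0.0256338.
P(X > 87) = e^(−0.0256338·87) = e^(−2.2301) ≈ 0.1075.

0.1075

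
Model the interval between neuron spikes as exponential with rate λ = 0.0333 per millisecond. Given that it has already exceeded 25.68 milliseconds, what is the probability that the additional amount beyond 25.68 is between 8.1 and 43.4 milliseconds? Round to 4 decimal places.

0.5279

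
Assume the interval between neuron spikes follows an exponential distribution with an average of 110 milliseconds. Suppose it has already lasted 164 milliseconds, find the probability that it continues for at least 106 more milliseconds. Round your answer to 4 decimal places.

0.3815

The rate is λ = 1/110 = 0.00909091 per millisecond.
P(X > s+t | X > s) = e^(−λ(s+t))/e^(−λs) = e^(−λt), independent of s = 164.
P(X > 106) = e^(−0.96364) ≈ 0.3815.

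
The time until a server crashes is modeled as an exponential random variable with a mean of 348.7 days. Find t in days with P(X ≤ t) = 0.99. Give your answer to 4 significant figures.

1606

The rate is λ = 1/348.7 = 0.00286779 per day.
Set 1 − e^(−λt) = 0.99, so t = −ln(0.01)/λ = 4.6052/0.00286779 ≈ 1605.82 days.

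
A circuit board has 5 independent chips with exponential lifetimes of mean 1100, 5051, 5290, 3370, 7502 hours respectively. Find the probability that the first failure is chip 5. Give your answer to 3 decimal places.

0.077

Rates: λ_i = 1/mean_i → 0.000909091, 0.000197981, 0.000189036, 0.000296736, 0.000133298; Σλ = 0.00172614.
P(chip 5 first) = λ_5/Σλ = 0.000133298/0.00172614 ≈ 0.077.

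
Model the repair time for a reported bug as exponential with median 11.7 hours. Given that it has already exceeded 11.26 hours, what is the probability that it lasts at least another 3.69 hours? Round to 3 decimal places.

For an exponential, median = ln(2)/λ, so λ = ln 2 / 11.7 = 0.0592433 per hour.
By the memoryless property, P(X > 11.26+3.69 | X > 11.26) = P(X > 3.69).
P(X > 3.69) = e^(−0.21861) ≈ 0.804.

0.804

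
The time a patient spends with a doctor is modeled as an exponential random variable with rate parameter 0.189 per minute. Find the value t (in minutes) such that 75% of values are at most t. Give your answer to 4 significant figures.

7.335

Set 1 − e^(−λt) = 0.75, so t = −ln(0.25)/λ = 1.3863/0.189 ≈ 7.33489 minutes.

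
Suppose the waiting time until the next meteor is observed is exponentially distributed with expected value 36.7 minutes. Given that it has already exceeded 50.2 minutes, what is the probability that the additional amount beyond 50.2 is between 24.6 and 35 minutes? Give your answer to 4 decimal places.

0.1262

The rate is λ = 1/36.7 = 0.027248 per minute.
Memoryless: the residual past 50.2 is again Exp(λ).
P(24.6 < residual < 35) = e^(−λ·24.6) − e^(−λ·35) = 0.51156 − 0.38532 ≈ 0.1262.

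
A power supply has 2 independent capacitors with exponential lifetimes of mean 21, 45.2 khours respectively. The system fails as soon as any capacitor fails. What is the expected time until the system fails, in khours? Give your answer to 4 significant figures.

14.34

The first failure time is exponential with rate Σλ_i = 1/21 + 1/45.2 = 0.0697429 per khour.
E[min] = 1/Σλ = 1/0.0697429 = 14.3384 khours.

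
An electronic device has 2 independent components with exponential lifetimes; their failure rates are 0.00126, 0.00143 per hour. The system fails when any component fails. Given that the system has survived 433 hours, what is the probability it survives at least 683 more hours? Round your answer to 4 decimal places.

Time to first failure ~ Exp(Σλ) with Σλ = 0.00269.
By memorylessness, P(T > 433+683 | T > 433) = P(T > 683) = e^(−0.00269·683) ≈ 0.1593.

0.1593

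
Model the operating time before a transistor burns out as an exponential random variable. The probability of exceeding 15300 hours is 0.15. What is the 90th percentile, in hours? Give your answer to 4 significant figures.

e^(−λ·15300) = 0.15 ⇒ λ = −ln(0.15)/15300 = 0.000123995.
90th percentile: 1 − e^(−λt) = 0.9, t = −ln(0.1)/λ = 18570 hours.

18570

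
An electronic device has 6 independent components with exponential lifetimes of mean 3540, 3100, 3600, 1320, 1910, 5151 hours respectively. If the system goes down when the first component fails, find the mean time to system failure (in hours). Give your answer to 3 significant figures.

424

The first failure time is exponential with rate Σλ_i = 1/3540 + 1/3100 + 1/3600 + 1/1320 + 1/1910 + 1/5151 = 0.00235812 per hour.
E[min] = 1/Σλ = 1/0.00235812 = 424.067 hours.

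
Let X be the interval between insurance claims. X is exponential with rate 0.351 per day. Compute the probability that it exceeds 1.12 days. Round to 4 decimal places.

0.6749

P(X > 1.12) = e^(−λ·1.12) = e^(−0.39312) ≈ 0.6749.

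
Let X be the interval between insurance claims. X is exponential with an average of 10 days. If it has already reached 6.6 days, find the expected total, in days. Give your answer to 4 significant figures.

The rate is λ = 1/10 = 0.1 per day.
By memorylessness, E[X | X > 6.6] = 6.6 + 1/λ = 6.6 + 10 = 16.6 days.

16.60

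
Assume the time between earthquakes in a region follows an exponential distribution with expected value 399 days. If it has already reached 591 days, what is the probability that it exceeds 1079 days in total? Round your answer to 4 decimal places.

0.2943

The rate is λ = 1/399 = 0.00250627 per day.
By the memoryless property, P(X > 591+488 | X > 591) = P(X > 488).
P(X > 488) = e^(−1.2231) ≈ 0.2943.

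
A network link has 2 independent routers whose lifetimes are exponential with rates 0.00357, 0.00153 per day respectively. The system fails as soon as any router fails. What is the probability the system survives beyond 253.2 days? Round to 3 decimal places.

The time to first failure is exponential with rate Σλ = 0.00357 + 0.00153 = 0.0051.
P(min > 253.2) = e^(−0.0051·253.2) = e^(−1.2913) ≈ 0.275.

0.275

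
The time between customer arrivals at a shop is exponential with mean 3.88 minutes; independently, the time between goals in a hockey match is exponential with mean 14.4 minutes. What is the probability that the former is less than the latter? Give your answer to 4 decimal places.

0.7877

λ_1 = 1/3.88 = 0.257732, λ_2 = 1/14.4 = 0.0694444.
For independent exponentials, P(the former < the latter) = λ_1/(λ_1+λ_2) = 0.257732/0.327176 ≈ 0.7877.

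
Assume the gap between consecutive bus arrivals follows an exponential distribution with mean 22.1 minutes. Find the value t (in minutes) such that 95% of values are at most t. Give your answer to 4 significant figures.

The rate is λ = 1/22.1 = 0.0452489 per minute.
Set 1 − e^(−λt) = 0.95, so t = −ln(0.05)/λ = 2.9957/0.0452489 ≈ 66.2057 minutes.

66.21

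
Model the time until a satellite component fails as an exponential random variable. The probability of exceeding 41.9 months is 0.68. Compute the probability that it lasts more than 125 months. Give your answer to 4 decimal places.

e^(−λ·41.9) = 0.68 ⇒ λ = −ln(0.68)/41.9 = 0.00920436.
P(X > 125) = e^(−0.00920436·125) = e^(−1.1505) ≈ 0.3165.

0.3165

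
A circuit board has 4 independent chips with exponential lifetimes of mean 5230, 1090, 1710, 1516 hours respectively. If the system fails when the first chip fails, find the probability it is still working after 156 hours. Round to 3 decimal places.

The first failure time is exponential with rate Σλ_i = 1/5230 + 1/1090 + 1/1710 + 1/1516 = 0.00235306 per hour.
P(min > 156) = e^(−0.00235306·156) = e^(−0.36708) ≈ 0.693.

0.693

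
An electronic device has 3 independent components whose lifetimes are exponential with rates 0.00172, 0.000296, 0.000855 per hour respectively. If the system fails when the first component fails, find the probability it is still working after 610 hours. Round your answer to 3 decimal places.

The time to first failure is exponential with rate Σλ = 0.00172 + 0.000296 + 0.000855 = 0.002871.
P(min > 610) = e^(−0.002871·610) = e^(−1.7513) ≈ 0.174.

0.174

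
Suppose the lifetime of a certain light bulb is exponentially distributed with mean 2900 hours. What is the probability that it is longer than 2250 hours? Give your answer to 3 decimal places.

The rate is λ = 1/2900 = 0.000344828 per hour.
P(X > 2250) = e^(−λ·2250) = e^(−0.77586) ≈ 0.460.

0.460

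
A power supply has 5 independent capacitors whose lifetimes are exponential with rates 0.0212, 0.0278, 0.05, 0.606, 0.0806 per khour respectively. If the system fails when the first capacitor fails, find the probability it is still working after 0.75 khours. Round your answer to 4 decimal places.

The time to first failure is exponential with rate Σλ = 0.0212 + 0.0278 + 0.05 + 0.606 + 0.0806 = 0.7856.
P(min > 0.75) = e^(−0.7856·0.75) = e^(−0.5892) ≈ 0.5548.

0.5548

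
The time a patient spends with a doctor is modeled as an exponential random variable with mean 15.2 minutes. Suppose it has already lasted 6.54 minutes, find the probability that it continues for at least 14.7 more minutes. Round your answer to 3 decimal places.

0.380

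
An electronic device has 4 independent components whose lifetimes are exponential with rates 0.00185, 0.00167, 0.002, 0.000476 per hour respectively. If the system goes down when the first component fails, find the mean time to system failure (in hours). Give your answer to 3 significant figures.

167

The time to first failure is exponential with rate Σλ = 0.00185 + 0.00167 + 0.002 + 0.000476 = 0.005996.
E[min] = 1/Σλ = 1/0.005996 = 166.778 hours.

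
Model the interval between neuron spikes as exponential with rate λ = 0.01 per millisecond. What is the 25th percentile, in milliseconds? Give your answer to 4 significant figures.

28.77

Set 1 − e^(−λt) = 0.25, so t = −ln(0.75)/λ = 0.28768/0.01 ≈ 28.7682 milliseconds.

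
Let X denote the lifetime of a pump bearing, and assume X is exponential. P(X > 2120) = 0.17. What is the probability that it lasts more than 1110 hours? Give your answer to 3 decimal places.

0.395

e^(−λ·2120) = 0.17 ⇒ λ = −ln(0.17)/2120 = 0.000835829.
P(X > 1110) = e^(−0.000835829·1110) = e^(−0.92777) ≈ 0.395.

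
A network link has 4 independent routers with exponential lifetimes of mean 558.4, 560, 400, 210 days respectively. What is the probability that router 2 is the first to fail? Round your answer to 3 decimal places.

0.165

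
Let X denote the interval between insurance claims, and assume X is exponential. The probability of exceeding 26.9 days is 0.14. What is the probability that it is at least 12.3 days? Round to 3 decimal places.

0.407

e^(−λ·26.9) = 0.14 ⇒ λ = −ln(0.14)/26.9 = 0.0730897.
P(X > 12.3) = e^(−0.0730897·12.3) = e^(−0.899) ≈ 0.407.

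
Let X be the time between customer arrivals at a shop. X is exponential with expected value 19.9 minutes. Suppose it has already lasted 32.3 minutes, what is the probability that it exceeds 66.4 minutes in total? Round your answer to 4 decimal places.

0.1802

The rate is λ = 1/19.9 = 0.0502513 per minute.
By the memoryless property, P(X > 32.3+34.1 | X > 32.3) = P(X > 34.1).
P(X > 34.1) = e^(−1.7136) ≈ 0.1802.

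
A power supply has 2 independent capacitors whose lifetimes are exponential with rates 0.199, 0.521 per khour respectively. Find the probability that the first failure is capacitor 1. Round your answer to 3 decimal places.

The time to first failure is exponential with rate Σλ = 0.199 + 0.521 = 0.72.
P(capacitor 1 first) = λ_1/Σλ = 0.199/0.72 ≈ 0.276.

0.276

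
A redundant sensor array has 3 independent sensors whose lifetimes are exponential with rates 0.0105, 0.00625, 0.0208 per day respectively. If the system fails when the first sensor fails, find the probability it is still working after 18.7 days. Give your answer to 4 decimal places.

The time to first failure is exponential with rate Σλ = 0.0105 + 0.00625 + 0.0208 = 0.03755.
P(min > 18.7) = e^(−0.03755·18.7) = e^(−0.70218) ≈ 0.4955.

0.4955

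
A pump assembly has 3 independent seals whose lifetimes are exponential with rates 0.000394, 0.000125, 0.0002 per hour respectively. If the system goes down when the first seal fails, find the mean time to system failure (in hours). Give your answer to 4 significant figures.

1391

The time to first failure is exponential with rate Σλ = 0.000394 + 0.000125 + 0.0002 = 0.000719.
E[min] = 1/Σλ = 1/0.000719 = 1390.82 hours.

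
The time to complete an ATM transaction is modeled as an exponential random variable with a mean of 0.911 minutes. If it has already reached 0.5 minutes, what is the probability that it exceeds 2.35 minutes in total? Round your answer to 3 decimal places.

The rate is λ = 1/0.911 = 1.09769 per minute.
P(X > s+t | X > s) = e^(−λ(s+t))/e^(−λs) = e^(−λt), independent of s = 0.5.
P(X > 1.85) = e^(−2.0307) ≈ 0.131.

0.131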